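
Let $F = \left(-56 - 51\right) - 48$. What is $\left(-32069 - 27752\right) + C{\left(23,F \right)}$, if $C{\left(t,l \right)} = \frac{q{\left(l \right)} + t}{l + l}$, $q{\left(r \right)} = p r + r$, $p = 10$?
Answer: $- \frac{9271414}{155} \approx -59816.0$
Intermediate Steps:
$q{\left(r \right)} = 11 r$ ($q{\left(r \right)} = 10 r + r = 11 r$)
$F = -155$ ($F = -107 - 48 = -155$)
$C{\left(t,l \right)} = \frac{t + 11 l}{2 l}$ ($C{\left(t,l \right)} = \frac{11 l + t}{l + l} = \frac{t + 11 l}{2 l}$)
$\left(-32069 - 27752\right) + C{\left(23,F \right)} = \left(-32069 - 27752\right) + \frac{23 + 11 \left(-155\right)}{2 \left(-155\right)} = -59821 + \frac{1}{2} \left(- \frac{1}{155}\right) \left(23 - 1705\right) = -59821 + \frac{1}{2} \left(- \frac{1}{155}\right) \left(-1682\right) = -59821 + \frac{841}{155} = - \frac{9271414}{155}$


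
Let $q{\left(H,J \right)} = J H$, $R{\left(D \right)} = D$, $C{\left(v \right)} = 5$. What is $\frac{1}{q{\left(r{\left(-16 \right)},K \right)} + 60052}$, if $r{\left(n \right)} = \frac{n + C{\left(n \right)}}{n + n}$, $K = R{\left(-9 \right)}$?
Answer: $\frac{32}{1921565} \approx 1.6653 \cdot 10^{-5}$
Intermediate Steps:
$K = -9$
$r{\left(n \right)} = \frac{5 + n}{2 n}$ ($r{\left(n \right)} = \frac{n + 5}{n + n} = \frac{5 + n}{2 n}$)
$q{\left(H,J \right)} = H J$
$\frac{1}{q{\left(r{\left(-16 \right)},K \right)} + 60052} = \frac{1}{\frac{5 - 16}{2 \left(-16\right)} \left(-9\right) + 60052} = \frac{1}{\frac{1}{2} \left(- \frac{1}{16}\right) \left(-11\right) \left(-9\right) + 60052} = \frac{1}{\frac{11}{32} \left(-9\right) + 60052} = \frac{1}{- \frac{99}{32} + 60052} = \frac{1}{\frac{1921565}{32}} = \frac{32}{1921565}$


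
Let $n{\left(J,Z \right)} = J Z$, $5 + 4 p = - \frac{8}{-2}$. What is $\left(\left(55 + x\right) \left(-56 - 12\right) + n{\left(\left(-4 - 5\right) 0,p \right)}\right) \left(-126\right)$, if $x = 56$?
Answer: $951048$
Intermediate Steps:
$p = - \frac{1}{4}$ ($p = - \frac{5}{4} + \frac{\left(-8\right) \frac{1}{-2}}{4} = - \frac{5}{4} + \frac{\left(-8\right) \left(- \frac{1}{2}\right)}{4} = - \frac{5}{4} + \frac{1}{4} \cdot 4 = - \frac{5}{4} + 1 = - \frac{1}{4} \approx -0.25$)
$\left(\left(55 + x\right) \left(-56 - 12\right) + n{\left(\left(-4 - 5\right) 0,p \right)}\right) \left(-126\right) = \left(\left(55 + 56\right) \left(-56 - 12\right) + \left(-4 - 5\right) 0 \left(- \frac{1}{4}\right)\right) \left(-126\right) = \left(111 \left(-68\right) + \left(-9\right) 0 \left(- \frac{1}{4}\right)\right) \left(-126\right) = \left(-7548 + 0 \left(- \frac{1}{4}\right)\right) \left(-126\right) = \left(-7548 + 0\right) \left(-126\right) = \left(-7548\right) \left(-126\right) = 951048$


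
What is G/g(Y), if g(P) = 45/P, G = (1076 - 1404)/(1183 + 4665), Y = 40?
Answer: -328/6579 ≈ -0.049856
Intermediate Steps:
G = -41/731 (G = -328/5848 = -328*1/5848 = -41/731 ≈ -0.056088)
G/g(Y) = -41/(731*(45/40)) = -41/(731*(45*(1/40))) = -41/(731*9/8) = -41/731*8/9 = -328/6579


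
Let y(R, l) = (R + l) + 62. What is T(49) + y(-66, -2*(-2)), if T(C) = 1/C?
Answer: 1/49 ≈ 0.020408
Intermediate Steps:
y(R, l) = 62 + R + l
T(49) + y(-66, -2*(-2)) = 1/49 + (62 - 66 - 2*(-2)) = 1/49 + (62 - 66 + 4) = 1/49 + 0 = 1/49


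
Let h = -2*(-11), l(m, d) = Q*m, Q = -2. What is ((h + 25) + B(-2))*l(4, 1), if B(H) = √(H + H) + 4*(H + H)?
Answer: -248 - 16*I ≈ -248.0 - 16.0*I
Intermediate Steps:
l(m, d) = -2*m
h = 22
B(H) = 8*H + √2*√H (B(H) = √(2*H) + 4*(2*H) = √2*√H + 8*H = 8*H + √2*√H)
((h + 25) + B(-2))*l(4, 1) = ((22 + 25) + (8*(-2) + √2*√(-2)))*(-2*4) = (47 + (-16 + √2*(I*√2)))*(-8) = (47 + (-16 + 2*I))*(-8) = (31 + 2*I)*(-8) = -248 - 16*I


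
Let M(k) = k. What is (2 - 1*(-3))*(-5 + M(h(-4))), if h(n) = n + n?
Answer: -65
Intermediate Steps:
h(n) = 2*n
(2 - 1*(-3))*(-5 + M(h(-4))) = (2 - 1*(-3))*(-5 + 2*(-4)) = (2 + 3)*(-5 - 8) = 5*(-13) = -65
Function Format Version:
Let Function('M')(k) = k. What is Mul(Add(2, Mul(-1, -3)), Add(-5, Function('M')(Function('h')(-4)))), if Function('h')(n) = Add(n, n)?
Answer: -65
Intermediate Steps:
Function('h')(n) = Mul(2, n)
Mul(Add(2, Mul(-1, -3)), Add(-5, Function('M')(Function('h')(-4)))) = Mul(Add(2, Mul(-1, -3)), Add(-5, Mul(2, -4))) = Mul(Add(2, 3), Add(-5, -8)) = Mul(5, -13) = -65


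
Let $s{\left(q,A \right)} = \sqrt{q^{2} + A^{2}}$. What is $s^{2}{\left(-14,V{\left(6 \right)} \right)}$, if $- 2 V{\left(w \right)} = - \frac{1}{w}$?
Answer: $\frac{28225}{144} \approx 196.01$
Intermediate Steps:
$V{\left(w \right)} = \frac{1}{2 w}$ ($V{\left(w \right)} = - \frac{\left(-1\right) \frac{1}{w}}{2} = \frac{1}{2 w}$)
$s{\left(q,A \right)} = \sqrt{A^{2} + q^{2}}$
$s^{2}{\left(-14,V{\left(6 \right)} \right)} = \left(\sqrt{\left(\frac{1}{2 \cdot 6}\right)^{2} + \left(-14\right)^{2}}\right)^{2} = \left(\sqrt{\left(\frac{1}{2} \cdot \frac{1}{6}\right)^{2} + 196}\right)^{2} = \left(\sqrt{\left(\frac{1}{12}\right)^{2} + 196}\right)^{2} = \left(\sqrt{\frac{1}{144} + 196}\right)^{2} = \left(\sqrt{\frac{28225}{144}}\right)^{2} = \left(\frac{5 \sqrt{1129}}{12}\right)^{2} = \frac{28225}{144}$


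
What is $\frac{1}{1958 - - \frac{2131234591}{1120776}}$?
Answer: $\frac{1120776}{4325713999} \approx 0.0002591$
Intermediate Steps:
$\frac{1}{1958 - - \frac{2131234591}{1120776}} = \frac{1}{1958 + \left(\left(- \frac{2189}{-984} - - \frac{1533}{1139}\right) + 1898\right)} = \frac{1}{1958 + \left(\left(\left(-2189\right) \left(- \frac{1}{984}\right) + \frac{1533}{1139}\right) + 1898\right)} = \frac{1}{1958 + \left(\left(\frac{2189}{984} + \frac{1533}{1139}\right) + 1898\right)} = \frac{1}{1958 + \left(\frac{4001743}{1120776} + 1898\right)} = \frac{1}{1958 + \frac{2131234591}{1120776}} = \frac{1}{\frac{4325713999}{1120776}} = \frac{1120776}{4325713999}$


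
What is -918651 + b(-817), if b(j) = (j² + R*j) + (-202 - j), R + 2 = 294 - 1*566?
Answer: -26689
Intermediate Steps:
R = -274 (R = -2 + (294 - 1*566) = -2 + (294 - 566) = -2 - 272 = -274)
b(j) = -202 + j² - 275*j (b(j) = (j² - 274*j) + (-202 - j) = -202 + j² - 275*j)
-918651 + b(-817) = -918651 + (-202 + (-817)² - 275*(-817)) = -918651 + (-202 + 667489 + 224675) = -918651 + 891962 = -26689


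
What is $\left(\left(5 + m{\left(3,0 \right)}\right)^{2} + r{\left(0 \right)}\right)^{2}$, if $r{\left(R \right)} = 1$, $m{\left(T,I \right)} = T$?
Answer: $4225$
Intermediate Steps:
$\left(\left(5 + m{\left(3,0 \right)}\right)^{2} + r{\left(0 \right)}\right)^{2} = \left(\left(5 + 3\right)^{2} + 1\right)^{2} = \left(8^{2} + 1\right)^{2} = \left(64 + 1\right)^{2} = 65^{2} = 4225$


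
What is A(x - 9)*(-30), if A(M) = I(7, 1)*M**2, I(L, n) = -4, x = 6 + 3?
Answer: 0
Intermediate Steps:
x = 9
A(M) = -4*M**2
A(x - 9)*(-30) = -4*(9 - 9)**2*(-30) = -4*0**2*(-30) = -4*0*(-30) = 0*(-30) = 0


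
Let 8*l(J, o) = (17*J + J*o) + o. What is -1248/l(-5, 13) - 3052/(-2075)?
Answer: 21134924/284275 ≈ 74.347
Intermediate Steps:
l(J, o) = o/8 + 17*J/8 + J*o/8 (l(J, o) = ((17*J + J*o) + o)/8 = (o + 17*J + J*o)/8 = o/8 + 17*J/8 + J*o/8)
-1248/l(-5, 13) - 3052/(-2075) = -1248/((⅛)*13 + (17/8)*(-5) + (⅛)*(-5)*13) - 3052/(-2075) = -1248/(13/8 - 85/8 - 65/8) - 3052*(-1/2075) = -1248/(-137/8) + 3052/2075 = -1248*(-8/137) + 3052/2075 = 9984/137 + 3052/2075 = 21134924/284275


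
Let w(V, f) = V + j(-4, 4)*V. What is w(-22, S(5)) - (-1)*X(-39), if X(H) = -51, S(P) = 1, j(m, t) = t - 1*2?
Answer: -117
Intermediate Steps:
j(m, t) = -2 + t (j(m, t) = t - 2 = -2 + t)
w(V, f) = 3*V (w(V, f) = V + (-2 + 4)*V = V + 2*V = 3*V)
w(-22, S(5)) - (-1)*X(-39) = 3*(-22) - (-1)*(-51) = -66 - 1*51 = -66 - 51 = -117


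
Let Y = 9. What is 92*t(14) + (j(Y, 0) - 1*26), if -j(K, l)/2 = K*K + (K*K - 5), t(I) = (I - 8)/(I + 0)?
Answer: -2104/7 ≈ -300.57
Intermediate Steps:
t(I) = (-8 + I)/I
j(K, l) = 10 - 4*K² (j(K, l) = -2*(K*K + (K*K - 5)) = -2*(K² + (K² - 5)) = -2*(K² + (-5 + K²)) = -2*(-5 + 2*K²) = 10 - 4*K²)
92*t(14) + (j(Y, 0) - 1*26) = 92*((-8 + 14)/14) + ((10 - 4*9²) - 1*26) = 92*((1/14)*6) + ((10 - 4*81) - 26) = 92*(3/7) + ((10 - 324) - 26) = 276/7 + (-314 - 26) = 276/7 - 340 = -2104/7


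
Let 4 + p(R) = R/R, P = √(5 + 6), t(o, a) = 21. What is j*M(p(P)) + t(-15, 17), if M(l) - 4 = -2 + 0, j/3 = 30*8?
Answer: 1461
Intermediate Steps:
j = 720 (j = 3*(30*8) = 3*240 = 720)
P = √11 ≈ 3.3166
p(R) = -3 (p(R) = -4 + R/R = -4 + 1 = -3)
M(l) = 2 (M(l) = 4 + (-2 + 0) = 4 - 2 = 2)
j*M(p(P)) + t(-15, 17) = 720*2 + 21 = 1440 + 21 = 1461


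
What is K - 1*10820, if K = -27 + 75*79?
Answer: -4922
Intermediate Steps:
K = 5898 (K = -27 + 5925 = 5898)
K - 1*10820 = 5898 - 1*10820 = 5898 - 10820 = -4922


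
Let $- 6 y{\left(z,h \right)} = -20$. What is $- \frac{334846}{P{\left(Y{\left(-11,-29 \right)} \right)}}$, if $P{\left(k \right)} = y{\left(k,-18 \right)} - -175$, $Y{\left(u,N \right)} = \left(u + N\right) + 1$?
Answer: $- \frac{1004538}{535} \approx -1877.6$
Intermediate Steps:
$Y{\left(u,N \right)} = 1 + N + u$ ($Y{\left(u,N \right)} = \left(N + u\right) + 1 = 1 + N + u$)
$y{\left(z,h \right)} = \frac{10}{3}$ ($y{\left(z,h \right)} = \left(- \frac{1}{6}\right) \left(-20\right) = \frac{10}{3}$)
$P{\left(k \right)} = \frac{535}{3}$ ($P{\left(k \right)} = \frac{10}{3} - -175 = \frac{10}{3} + 175 = \frac{535}{3}$)
$- \frac{334846}{P{\left(Y{\left(-11,-29 \right)} \right)}} = - \frac{334846}{\frac{535}{3}} = \left(-334846\right) \frac{3}{535} = - \frac{1004538}{535}$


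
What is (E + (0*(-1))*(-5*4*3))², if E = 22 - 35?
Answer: 169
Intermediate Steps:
E = -13
(E + (0*(-1))*(-5*4*3))² = (-13 + (0*(-1))*(-5*4*3))² = (-13 + 0*(-20*3))² = (-13 + 0*(-60))² = (-13 + 0)² = (-13)² = 169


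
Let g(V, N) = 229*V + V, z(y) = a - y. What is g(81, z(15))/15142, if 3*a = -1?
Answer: 9315/7571 ≈ 1.2304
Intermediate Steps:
a = -⅓ (a = (⅓)*(-1) = -⅓ ≈ -0.33333)
z(y) = -⅓ - y
g(V, N) = 230*V
g(81, z(15))/15142 = (230*81)/15142 = 18630*(1/15142) = 9315/7571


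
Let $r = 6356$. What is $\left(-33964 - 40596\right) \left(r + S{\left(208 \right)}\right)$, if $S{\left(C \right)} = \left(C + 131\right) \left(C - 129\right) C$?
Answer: $-415806506240$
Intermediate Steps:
$S{\left(C \right)} = C \left(-129 + C\right) \left(131 + C\right)$ ($S{\left(C \right)} = \left(131 + C\right) \left(-129 + C\right) C = \left(-129 + C\right) \left(131 + C\right) C = C \left(-129 + C\right) \left(131 + C\right)$)
$\left(-33964 - 40596\right) \left(r + S{\left(208 \right)}\right) = \left(-33964 - 40596\right) \left(6356 + 208 \left(-16899 + 208^{2} + 2 \cdot 208\right)\right) = - 74560 \left(6356 + 208 \left(-16899 + 43264 + 416\right)\right) = - 74560 \left(6356 + 208 \cdot 26781\right) = - 74560 \left(6356 + 5570448\right) = \left(-74560\right) 5576804 = -415806506240$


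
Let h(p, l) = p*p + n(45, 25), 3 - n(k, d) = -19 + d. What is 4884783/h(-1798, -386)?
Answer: 4884783/3232801 ≈ 1.5110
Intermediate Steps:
n(k, d) = 22 - d (n(k, d) = 3 - (-19 + d) = 3 + (19 - d) = 22 - d)
h(p, l) = -3 + p² (h(p, l) = p*p + (22 - 1*25) = p² + (22 - 25) = p² - 3 = -3 + p²)
4884783/h(-1798, -386) = 4884783/(-3 + (-1798)²) = 4884783/(-3 + 3232804) = 4884783/3232801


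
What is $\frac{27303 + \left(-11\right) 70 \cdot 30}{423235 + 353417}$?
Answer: $\frac{1401}{258884} \approx 0.0054117$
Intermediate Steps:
$\frac{27303 + \left(-11\right) 70 \cdot 30}{423235 + 353417} = \frac{27303 - 23100}{776652} = \left(27303 - 23100\right) \frac{1}{776652} = 4203 \cdot \frac{1}{776652} = \frac{1401}{258884}$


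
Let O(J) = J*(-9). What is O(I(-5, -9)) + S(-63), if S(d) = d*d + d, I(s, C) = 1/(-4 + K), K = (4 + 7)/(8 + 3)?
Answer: 3909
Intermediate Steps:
K = 1 (K = 11/11 = 11*(1/11) = 1)
I(s, C) = -1/3 (I(s, C) = 1/(-4 + 1) = 1/(-3) = -1/3)
S(d) = d + d**2 (S(d) = d**2 + d = d + d**2)
O(J) = -9*J
O(I(-5, -9)) + S(-63) = -9*(-1/3) - 63*(1 - 63) = 3 - 63*(-62) = 3 + 3906 = 3909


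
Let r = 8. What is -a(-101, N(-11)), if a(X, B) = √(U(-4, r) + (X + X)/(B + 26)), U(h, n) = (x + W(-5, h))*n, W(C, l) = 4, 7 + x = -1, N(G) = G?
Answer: -I*√10230/15 ≈ -6.7429*I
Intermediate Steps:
x = -8 (x = -7 - 1 = -8)
U(h, n) = -4*n (U(h, n) = (-8 + 4)*n = -4*n)
a(X, B) = √(-32 + 2*X/(26 + B)) (a(X, B) = √(-4*8 + (X + X)/(B + 26)) = √(-32 + (2*X)/(26 + B)) = √(-32 + 2*X/(26 + B)))
-a(-101, N(-11)) = -√2*√((-416 - 101 - 16*(-11))/(26 - 11)) = -√2*√((-416 - 101 + 176)/15) = -√2*√((1/15)*(-341)) = -√2*√(-341/15) = -√2*I*√5115/15 = -I*√10230/15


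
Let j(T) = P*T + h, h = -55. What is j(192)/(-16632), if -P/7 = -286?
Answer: -34939/1512 ≈ -23.108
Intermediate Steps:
P = 2002 (P = -7*(-286) = 2002)
j(T) = -55 + 2002*T (j(T) = 2002*T - 55 = -55 + 2002*T)
j(192)/(-16632) = (-55 + 2002*192)/(-16632) = (-55 + 384384)*(-1/16632) = 384329*(-1/16632) = -34939/1512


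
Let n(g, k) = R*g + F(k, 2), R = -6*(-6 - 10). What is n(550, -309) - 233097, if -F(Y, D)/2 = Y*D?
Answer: -179061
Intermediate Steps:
F(Y, D) = -2*D*Y (F(Y, D) = -2*Y*D = -2*D*Y)
R = 96 (R = -6*(-16) = 96)
n(g, k) = -4*k + 96*g (n(g, k) = 96*g - 2*2*k = 96*g - 4*k = -4*k + 96*g)
n(550, -309) - 233097 = (-4*(-309) + 96*550) - 233097 = (1236 + 52800) - 233097 = 54036 - 233097 = -179061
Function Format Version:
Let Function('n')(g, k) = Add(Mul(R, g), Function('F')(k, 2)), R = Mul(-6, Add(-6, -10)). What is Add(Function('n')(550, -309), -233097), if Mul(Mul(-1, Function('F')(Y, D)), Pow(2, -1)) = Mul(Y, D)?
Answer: -179061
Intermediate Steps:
Function('F')(Y, D) = Mul(-2, D, Y) (Function('F')(Y, D) = Mul(-2, Mul(Y, D)) = Mul(-2, Mul(D, Y)) = Mul(-2, D, Y))
R = 96 (R = Mul(-6, -16) = 96)
Function('n')(g, k) = Add(Mul(-4, k), Mul(96, g)) (Function('n')(g, k) = Add(Mul(96, g), Mul(-2, 2, k)) = Add(Mul(96, g), Mul(-4, k)) = Add(Mul(-4, k), Mul(96, g)))
Add(Function('n')(550, -309), -233097) = Add(Add(Mul(-4, -309), Mul(96, 550)), -233097) = Add(Add(1236, 52800), -233097) = Add(54036, -233097) = -179061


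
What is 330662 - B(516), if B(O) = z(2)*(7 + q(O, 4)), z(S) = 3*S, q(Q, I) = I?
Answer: 330596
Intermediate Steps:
B(O) = 66 (B(O) = (3*2)*(7 + 4) = 6*11 = 66)
330662 - B(516) = 330662 - 1*66 = 330662 - 66 = 330596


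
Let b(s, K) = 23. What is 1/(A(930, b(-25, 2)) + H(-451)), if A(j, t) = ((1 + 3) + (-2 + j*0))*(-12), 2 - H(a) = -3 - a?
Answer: -1/470 ≈ -0.0021277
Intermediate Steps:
H(a) = 5 + a (H(a) = 2 - (-3 - a) = 2 + (3 + a) = 5 + a)
A(j, t) = -24 (A(j, t) = (4 + (-2 + 0))*(-12) = (4 - 2)*(-12) = 2*(-12) = -24)
1/(A(930, b(-25, 2)) + H(-451)) = 1/(-24 + (5 - 451)) = 1/(-24 - 446) = 1/(-470) = -1/470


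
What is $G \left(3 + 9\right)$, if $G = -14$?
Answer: $-168$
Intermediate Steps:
$G \left(3 + 9\right) = - 14 \left(3 + 9\right) = \left(-14\right) 12 = -168$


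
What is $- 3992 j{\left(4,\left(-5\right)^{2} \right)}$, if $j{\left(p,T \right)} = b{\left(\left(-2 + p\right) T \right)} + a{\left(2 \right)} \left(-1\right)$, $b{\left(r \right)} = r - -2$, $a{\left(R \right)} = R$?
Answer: $-199600$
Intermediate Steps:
$b{\left(r \right)} = 2 + r$ ($b{\left(r \right)} = r + 2 = 2 + r$)
$j{\left(p,T \right)} = T \left(-2 + p\right)$ ($j{\left(p,T \right)} = \left(2 + \left(-2 + p\right) T\right) + 2 \left(-1\right) = \left(2 + T \left(-2 + p\right)\right) - 2 = T \left(-2 + p\right)$)
$- 3992 j{\left(4,\left(-5\right)^{2} \right)} = - 3992 \left(-5\right)^{2} \left(-2 + 4\right) = - 3992 \cdot 25 \cdot 2 = \left(-3992\right) 50 = -199600$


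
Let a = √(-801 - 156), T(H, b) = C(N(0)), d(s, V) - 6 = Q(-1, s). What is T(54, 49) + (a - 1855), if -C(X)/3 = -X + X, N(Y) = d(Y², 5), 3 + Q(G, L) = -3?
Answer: -1855 + I*√957 ≈ -1855.0 + 30.935*I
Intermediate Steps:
Q(G, L) = -6 (Q(G, L) = -3 - 3 = -6)
d(s, V) = 0 (d(s, V) = 6 - 6 = 0)
N(Y) = 0
C(X) = 0 (C(X) = -3*(-X + X) = -3*0 = 0)
T(H, b) = 0
a = I*√957 (a = √(-957) = I*√957 ≈ 30.935*I)
T(54, 49) + (a - 1855) = 0 + (I*√957 - 1855) = 0 + (-1855 + I*√957) = -1855 + I*√957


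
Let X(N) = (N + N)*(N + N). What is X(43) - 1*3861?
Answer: 3535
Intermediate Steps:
X(N) = 4*N**2 (X(N) = (2*N)*(2*N) = 4*N**2)
X(43) - 1*3861 = 4*43**2 - 1*3861 = 4*1849 - 3861 = 7396 - 3861 = 3535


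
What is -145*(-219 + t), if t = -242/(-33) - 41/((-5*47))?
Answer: 4323958/141 ≈ 30666.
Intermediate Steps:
t = 5293/705 (t = -242*(-1/33) - 41/(-235) = 22/3 - 41*(-1/235) = 22/3 + 41/235 = 5293/705 ≈ 7.5078)
-145*(-219 + t) = -145*(-219 + 5293/705) = -145*(-149102/705) = 4323958/141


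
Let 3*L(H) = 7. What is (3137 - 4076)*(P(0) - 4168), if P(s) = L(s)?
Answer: 3911561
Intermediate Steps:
L(H) = 7/3 (L(H) = (⅓)*7 = 7/3)
P(s) = 7/3
(3137 - 4076)*(P(0) - 4168) = (3137 - 4076)*(7/3 - 4168) = -939*(-12497/3) = 3911561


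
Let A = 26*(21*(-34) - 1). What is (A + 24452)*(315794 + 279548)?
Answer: 3489894804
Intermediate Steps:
A = -18590 (A = 26*(-714 - 1) = 26*(-715) = -18590)
(A + 24452)*(315794 + 279548) = (-18590 + 24452)*(315794 + 279548) = 5862*595342 = 3489894804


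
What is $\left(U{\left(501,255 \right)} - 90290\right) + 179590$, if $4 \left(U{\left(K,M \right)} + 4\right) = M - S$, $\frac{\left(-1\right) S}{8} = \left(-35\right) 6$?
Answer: $\frac{355759}{4} \approx 88940.0$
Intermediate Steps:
$S = 1680$ ($S = - 8 \left(\left(-35\right) 6\right) = \left(-8\right) \left(-210\right) = 1680$)
$U{\left(K,M \right)} = -424 + \frac{M}{4}$ ($U{\left(K,M \right)} = -4 + \frac{M - 1680}{4} = -4 + \frac{-1680 + M}{4} = -4 + \left(-420 + \frac{M}{4}\right) = -424 + \frac{M}{4}$)
$\left(U{\left(501,255 \right)} - 90290\right) + 179590 = \left(\left(-424 + \frac{1}{4} \cdot 255\right) - 90290\right) + 179590 = \left(\left(-424 + \frac{255}{4}\right) - 90290\right) + 179590 = \left(- \frac{1441}{4} - 90290\right) + 179590 = - \frac{362601}{4} + 179590 = \frac{355759}{4}$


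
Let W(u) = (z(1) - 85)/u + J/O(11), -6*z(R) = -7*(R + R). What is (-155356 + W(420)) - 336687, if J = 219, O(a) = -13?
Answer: -2014985876/4095 ≈ -4.9206e+5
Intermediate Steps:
z(R) = 7*R/3 (z(R) = -(-7)*(R + R)/6 = -(-7)*2*R/6 = -(-7)*R/3 = 7*R/3)
W(u) = -219/13 - 248/(3*u) (W(u) = ((7/3)*1 - 85)/u + 219/(-13) = (7/3 - 85)/u + 219*(-1/13) = -248/(3*u) - 219/13 = -219/13 - 248/(3*u))
(-155356 + W(420)) - 336687 = (-155356 + (1/39)*(-3224 - 657*420)/420) - 336687 = (-155356 + (1/39)*(1/420)*(-3224 - 275940)) - 336687 = (-155356 + (1/39)*(1/420)*(-279164)) - 336687 = (-155356 - 69791/4095) - 336687 = -636252611/4095 - 336687 = -2014985876/4095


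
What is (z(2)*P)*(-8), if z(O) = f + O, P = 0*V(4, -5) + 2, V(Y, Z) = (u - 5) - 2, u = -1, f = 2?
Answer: -64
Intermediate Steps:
V(Y, Z) = -8 (V(Y, Z) = (-1 - 5) - 2 = -6 - 2 = -8)
P = 2 (P = 0*(-8) + 2 = 0 + 2 = 2)
z(O) = 2 + O
(z(2)*P)*(-8) = ((2 + 2)*2)*(-8) = (4*2)*(-8) = 8*(-8) = -64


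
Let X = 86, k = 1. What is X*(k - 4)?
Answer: -258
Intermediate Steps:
X*(k - 4) = 86*(1 - 4) = 86*(-3) = -258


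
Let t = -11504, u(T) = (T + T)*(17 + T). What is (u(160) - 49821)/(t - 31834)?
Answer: -2273/14446 ≈ -0.15734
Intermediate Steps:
u(T) = 2*T*(17 + T) (u(T) = (2*T)*(17 + T) = 2*T*(17 + T))
(u(160) - 49821)/(t - 31834) = (2*160*(17 + 160) - 49821)/(-11504 - 31834) = (2*160*177 - 49821)/(-43338) = (56640 - 49821)*(-1/43338) = 6819*(-1/43338) = -2273/14446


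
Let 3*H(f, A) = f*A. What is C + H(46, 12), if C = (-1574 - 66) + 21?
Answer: -1435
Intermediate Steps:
C = -1619 (C = -1640 + 21 = -1619)
H(f, A) = A*f/3 (H(f, A) = (f*A)/3 = (A*f)/3 = A*f/3)
C + H(46, 12) = -1619 + (⅓)*12*46 = -1619 + 184 = -1435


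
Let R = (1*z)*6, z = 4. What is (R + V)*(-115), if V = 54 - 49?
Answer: -3335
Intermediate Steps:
R = 24 (R = (1*4)*6 = 4*6 = 24)
V = 5
(R + V)*(-115) = (24 + 5)*(-115) = 29*(-115) = -3335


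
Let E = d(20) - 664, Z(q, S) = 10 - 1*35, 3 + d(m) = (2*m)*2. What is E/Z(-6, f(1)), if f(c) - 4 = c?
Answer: 587/25 ≈ 23.480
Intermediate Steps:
d(m) = -3 + 4*m (d(m) = -3 + (2*m)*2 = -3 + 4*m)
f(c) = 4 + c
Z(q, S) = -25 (Z(q, S) = 10 - 35 = -25)
E = -587 (E = (-3 + 4*20) - 664 = (-3 + 80) - 664 = 77 - 664 = -587)
E/Z(-6, f(1)) = -587/(-25) = -587*(-1/25) = 587/25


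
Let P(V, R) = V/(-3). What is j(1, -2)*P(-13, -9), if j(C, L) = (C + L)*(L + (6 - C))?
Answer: -13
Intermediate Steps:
P(V, R) = -V/3 (P(V, R) = V*(-⅓) = -V/3)
j(C, L) = (C + L)*(6 + L - C)
j(1, -2)*P(-13, -9) = ((-2)² - 1*1² + 6*1 + 6*(-2))*(-⅓*(-13)) = (4 - 1*1 + 6 - 12)*(13/3) = (4 - 1 + 6 - 12)*(13/3) = -3*13/3 = -13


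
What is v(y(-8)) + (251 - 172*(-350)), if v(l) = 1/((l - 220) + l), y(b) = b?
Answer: 14266435/236 ≈ 60451.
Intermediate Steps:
v(l) = 1/(-220 + 2*l) (v(l) = 1/((-220 + l) + l) = 1/(-220 + 2*l))
v(y(-8)) + (251 - 172*(-350)) = 1/(2*(-110 - 8)) + (251 - 172*(-350)) = (½)/(-118) + (251 + 60200) = (½)*(-1/118) + 60451 = -1/236 + 60451 = 14266435/236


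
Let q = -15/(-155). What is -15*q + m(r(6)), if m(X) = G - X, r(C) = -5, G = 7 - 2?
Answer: 265/31 ≈ 8.5484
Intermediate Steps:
q = 3/31 (q = -15*(-1/155) = 3/31 ≈ 0.096774)
G = 5
m(X) = 5 - X
-15*q + m(r(6)) = -15*3/31 + (5 - 1*(-5)) = -45/31 + (5 + 5) = -45/31 + 10 = 265/31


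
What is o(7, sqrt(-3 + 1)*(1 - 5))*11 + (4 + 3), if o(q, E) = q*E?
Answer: 7 - 308*I*sqrt(2) ≈ 7.0 - 435.58*I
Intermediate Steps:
o(q, E) = E*q
o(7, sqrt(-3 + 1)*(1 - 5))*11 + (4 + 3) = ((sqrt(-3 + 1)*(1 - 5))*7)*11 + (4 + 3) = ((sqrt(-2)*(-4))*7)*11 + 7 = (((I*sqrt(2))*(-4))*7)*11 + 7 = (-4*I*sqrt(2)*7)*11 + 7 = -28*I*sqrt(2)*11 + 7 = -308*I*sqrt(2) + 7 = 7 - 308*I*sqrt(2)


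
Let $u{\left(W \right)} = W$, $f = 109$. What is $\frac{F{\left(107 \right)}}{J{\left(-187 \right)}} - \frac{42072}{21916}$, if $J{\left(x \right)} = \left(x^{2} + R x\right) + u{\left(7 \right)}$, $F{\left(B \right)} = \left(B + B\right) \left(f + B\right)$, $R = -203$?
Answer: $- \frac{513890070}{399621823} \approx -1.2859$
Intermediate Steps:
$F{\left(B \right)} = 2 B \left(109 + B\right)$ ($F{\left(B \right)} = \left(B + B\right) \left(109 + B\right) = 2 B \left(109 + B\right)$)
$J{\left(x \right)} = 7 + x^{2} - 203 x$ ($J{\left(x \right)} = \left(x^{2} - 203 x\right) + 7 = 7 + x^{2} - 203 x$)
$\frac{F{\left(107 \right)}}{J{\left(-187 \right)}} - \frac{42072}{21916} = \frac{2 \cdot 107 \left(109 + 107\right)}{7 + \left(-187\right)^{2} - -37961} - \frac{42072}{21916} = \frac{2 \cdot 107 \cdot 216}{7 + 34969 + 37961} - \frac{10518}{5479} = \frac{46224}{72937} - \frac{10518}{5479} = - \frac{513890070}{399621823}$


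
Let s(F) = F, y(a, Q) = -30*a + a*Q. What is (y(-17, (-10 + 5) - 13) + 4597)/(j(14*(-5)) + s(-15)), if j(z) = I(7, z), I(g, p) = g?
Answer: -5413/8 ≈ -676.63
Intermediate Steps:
y(a, Q) = -30*a + Q*a
j(z) = 7
(y(-17, (-10 + 5) - 13) + 4597)/(j(14*(-5)) + s(-15)) = (-17*(-30 + ((-10 + 5) - 13)) + 4597)/(7 - 15) = (-17*(-30 + (-5 - 13)) + 4597)/(-8) = (-17*(-30 - 18) + 4597)*(-⅛) = (-17*(-48) + 4597)*(-⅛) = (816 + 4597)*(-⅛) = 5413*(-⅛) = -5413/8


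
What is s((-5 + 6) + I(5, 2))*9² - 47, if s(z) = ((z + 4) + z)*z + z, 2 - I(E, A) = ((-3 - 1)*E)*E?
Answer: 1760326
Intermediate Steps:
I(E, A) = 2 + 4*E² (I(E, A) = 2 - (-3 - 1)*E*E = 2 - (-4*E)*E = 2 - (-4)*E² = 2 + 4*E²)
s(z) = z + z*(4 + 2*z) (s(z) = ((4 + z) + z)*z + z = (4 + 2*z)*z + z = z*(4 + 2*z) + z = z + z*(4 + 2*z))
s((-5 + 6) + I(5, 2))*9² - 47 = (((-5 + 6) + (2 + 4*5²))*(5 + 2*((-5 + 6) + (2 + 4*5²))))*9² - 47 = ((1 + (2 + 4*25))*(5 + 2*(1 + (2 + 4*25))))*81 - 47 = ((1 + (2 + 100))*(5 + 2*(1 + (2 + 100))))*81 - 47 = ((1 + 102)*(5 + 2*(1 + 102)))*81 - 47 = (103*(5 + 2*103))*81 - 47 = (103*(5 + 206))*81 - 47 = (103*211)*81 - 47 = 21733*81 - 47 = 1760373 - 47 = 1760326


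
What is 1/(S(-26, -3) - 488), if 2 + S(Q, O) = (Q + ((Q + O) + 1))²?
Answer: 1/2426 ≈ 0.00041220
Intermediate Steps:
S(Q, O) = -2 + (1 + O + 2*Q)² (S(Q, O) = -2 + (Q + ((Q + O) + 1))² = -2 + (Q + ((O + Q) + 1))² = -2 + (Q + (1 + O + Q))² = -2 + (1 + O + 2*Q)²)
1/(S(-26, -3) - 488) = 1/((-2 + (1 - 3 + 2*(-26))²) - 488) = 1/((-2 + (1 - 3 - 52)²) - 488) = 1/((-2 + (-54)²) - 488) = 1/((-2 + 2916) - 488) = 1/(2914 - 488) = 1/2426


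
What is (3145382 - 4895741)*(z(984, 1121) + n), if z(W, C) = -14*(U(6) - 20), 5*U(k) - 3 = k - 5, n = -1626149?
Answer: 14229370204959/5 ≈ 2.8459e+12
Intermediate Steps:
U(k) = -2/5 + k/5 (U(k) = 3/5 + (k - 5)/5 = 3/5 + (-5 + k)/5 = 3/5 + (-1 + k/5) = -2/5 + k/5)
z(W, C) = 1344/5 (z(W, C) = -14*((-2/5 + (1/5)*6) - 20) = -14*((-2/5 + 6/5) - 20) = -14*(4/5 - 20) = -14*(-96/5) = 1344/5)
(3145382 - 4895741)*(z(984, 1121) + n) = (3145382 - 4895741)*(1344/5 - 1626149) = -1750359*(-8129401/5) = 14229370204959/5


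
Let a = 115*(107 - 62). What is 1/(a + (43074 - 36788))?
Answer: 1/11461 ≈ 8.7252e-5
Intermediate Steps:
a = 5175 (a = 115*45 = 5175)
1/(a + (43074 - 36788)) = 1/(5175 + (43074 - 36788)) = 1/(5175 + 6286) = 1/11461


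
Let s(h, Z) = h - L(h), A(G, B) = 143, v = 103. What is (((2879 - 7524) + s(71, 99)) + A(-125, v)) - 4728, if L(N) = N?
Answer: -9230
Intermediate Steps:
s(h, Z) = 0 (s(h, Z) = h - h = 0)
(((2879 - 7524) + s(71, 99)) + A(-125, v)) - 4728 = (((2879 - 7524) + 0) + 143) - 4728 = ((-4645 + 0) + 143) - 4728 = (-4645 + 143) - 4728 = -4502 - 4728 = -9230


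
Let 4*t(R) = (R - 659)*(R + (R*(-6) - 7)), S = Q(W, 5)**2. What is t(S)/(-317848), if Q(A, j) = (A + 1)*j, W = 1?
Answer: -283413/1271392 ≈ -0.22292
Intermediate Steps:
Q(A, j) = j*(1 + A) (Q(A, j) = (1 + A)*j = j*(1 + A))
S = 100 (S = (5*(1 + 1))**2 = (5*2)**2 = 10**2 = 100)
t(R) = (-659 + R)*(-7 - 5*R)/4 (t(R) = ((R - 659)*(R + (R*(-6) - 7)))/4 = ((-659 + R)*(R + (-6*R - 7)))/4 = ((-659 + R)*(R + (-7 - 6*R)))/4 = ((-659 + R)*(-7 - 5*R))/4 = (-659 + R)*(-7 - 5*R)/4)
t(S)/(-317848) = (4613/4 + 822*100 - 5/4*100**2)/(-317848) = (4613/4 + 82200 - 5/4*10000)*(-1/317848) = (4613/4 + 82200 - 12500)*(-1/317848) = (283413/4)*(-1/317848) = -283413/1271392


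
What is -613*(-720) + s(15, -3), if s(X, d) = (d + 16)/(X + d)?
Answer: 5296333/12 ≈ 4.4136e+5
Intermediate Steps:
s(X, d) = (16 + d)/(X + d)
-613*(-720) + s(15, -3) = -613*(-720) + (16 - 3)/(15 - 3) = 441360 + 13/12 = 5296333/12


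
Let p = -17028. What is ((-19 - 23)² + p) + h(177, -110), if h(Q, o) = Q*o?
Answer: -34734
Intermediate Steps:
((-19 - 23)² + p) + h(177, -110) = ((-19 - 23)² - 17028) + 177*(-110) = ((-42)² - 17028) - 19470 = (1764 - 17028) - 19470 = -15264 - 19470 = -34734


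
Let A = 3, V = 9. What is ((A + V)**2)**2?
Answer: 20736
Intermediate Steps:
((A + V)**2)**2 = ((3 + 9)**2)**2 = (12**2)**2 = 144**2 = 20736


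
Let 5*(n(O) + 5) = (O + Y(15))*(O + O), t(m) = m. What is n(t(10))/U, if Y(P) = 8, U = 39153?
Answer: 67/39153 ≈ 0.0017112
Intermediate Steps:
n(O) = -5 + 2*O*(8 + O)/5 (n(O) = -5 + ((O + 8)*(O + O))/5 = -5 + ((8 + O)*(2*O))/5 = -5 + (2*O*(8 + O))/5 = -5 + 2*O*(8 + O)/5)
n(t(10))/U = (-5 + (⅖)*10² + (16/5)*10)/39153 = (-5 + (⅖)*100 + 32)*(1/39153) = (-5 + 40 + 32)*(1/39153) = 67*(1/39153) = 67/39153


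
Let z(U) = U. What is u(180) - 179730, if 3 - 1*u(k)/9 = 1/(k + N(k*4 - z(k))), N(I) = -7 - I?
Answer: -65950992/367 ≈ -1.7970e+5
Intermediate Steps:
u(k) = 27 - 9/(-7 - 2*k) (u(k) = 27 - 9/(k + (-7 - (k*4 - k))) = 27 - 9/(k + (-7 - (4*k - k))) = 27 - 9/(k + (-7 - 3*k)) = 27 - 9/(-7 - 2*k))
u(180) - 179730 = 18*(11 + 3*180)/(7 + 2*180) - 179730 = 18*(11 + 540)/(7 + 360) - 179730 = 18*551/367 - 179730 = 18*(1/367)*551 - 179730 = 9918/367 - 179730 = -65950992/367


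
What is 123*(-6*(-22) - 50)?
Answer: 10086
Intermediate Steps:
123*(-6*(-22) - 50) = 123*(132 - 50) = 123*82 = 10086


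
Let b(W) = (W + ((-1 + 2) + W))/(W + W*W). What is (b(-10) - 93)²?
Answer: 70375321/8100 ≈ 8688.3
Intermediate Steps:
b(W) = (1 + 2*W)/(W + W²) (b(W) = (W + (1 + W))/(W + W²) = (1 + 2*W)/(W + W²))
(b(-10) - 93)² = ((1 + 2*(-10))/((-10)*(1 - 10)) - 93)² = (-⅒*(1 - 20)/(-9) - 93)² = (-⅒*(-⅑)*(-19) - 93)² = (-19/90 - 93)² = (-8389/90)² = 70375321/8100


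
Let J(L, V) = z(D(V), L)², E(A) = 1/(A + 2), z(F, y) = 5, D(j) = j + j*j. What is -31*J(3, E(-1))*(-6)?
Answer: 4650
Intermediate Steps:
D(j) = j + j²
E(A) = 1/(2 + A)
J(L, V) = 25 (J(L, V) = 5² = 25)
-31*J(3, E(-1))*(-6) = -31*25*(-6) = -775*(-6) = 4650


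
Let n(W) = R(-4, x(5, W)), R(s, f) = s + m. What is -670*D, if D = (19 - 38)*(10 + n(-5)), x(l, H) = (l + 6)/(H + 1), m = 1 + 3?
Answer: 127300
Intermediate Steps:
m = 4
x(l, H) = (6 + l)/(1 + H)
R(s, f) = 4 + s (R(s, f) = s + 4 = 4 + s)
n(W) = 0 (n(W) = 4 - 4 = 0)
D = -190 (D = (19 - 38)*(10 + 0) = -19*10 = -190)
-670*D = -670*(-190) = 127300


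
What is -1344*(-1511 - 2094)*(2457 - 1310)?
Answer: 5557352640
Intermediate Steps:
-1344*(-1511 - 2094)*(2457 - 1310) = -(-4845120)*1147 = -1344*(-4134935) = 5557352640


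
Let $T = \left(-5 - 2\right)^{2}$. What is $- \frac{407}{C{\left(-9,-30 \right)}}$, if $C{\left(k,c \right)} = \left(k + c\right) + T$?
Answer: $- \frac{407}{10} \approx -40.7$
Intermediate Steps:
$T = 49$ ($T = \left(-7\right)^{2} = 49$)
$C{\left(k,c \right)} = 49 + c + k$ ($C{\left(k,c \right)} = \left(k + c\right) + 49 = \left(c + k\right) + 49 = 49 + c + k$)
$- \frac{407}{C{\left(-9,-30 \right)}} = - \frac{407}{49 - 30 - 9} = - \frac{407}{10}$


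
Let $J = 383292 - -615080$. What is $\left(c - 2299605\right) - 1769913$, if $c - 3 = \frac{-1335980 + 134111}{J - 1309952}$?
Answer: $- \frac{140886475759}{34620} \approx -4.0695 \cdot 10^{6}$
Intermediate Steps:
$J = 998372$ ($J = 383292 + 615080 = 998372$)
$c = \frac{237401}{34620}$ ($c = 3 + \frac{-1335980 + 134111}{998372 - 1309952} = 3 - \frac{1201869}{-311580} = 3 - - \frac{133541}{34620} = 3 + \frac{133541}{34620} = \frac{237401}{34620} \approx 6.8573$)
$\left(c - 2299605\right) - 1769913 = \left(\frac{237401}{34620} - 2299605\right) - 1769913 = - \frac{79612087699}{34620} - 1769913 = - \frac{140886475759}{34620}$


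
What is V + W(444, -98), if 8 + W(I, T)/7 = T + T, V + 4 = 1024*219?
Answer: 222824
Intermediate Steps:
V = 224252 (V = -4 + 1024*219 = -4 + 224256 = 224252)
W(I, T) = -56 + 14*T (W(I, T) = -56 + 7*(T + T) = -56 + 7*(2*T) = -56 + 14*T)
V + W(444, -98) = 224252 + (-56 + 14*(-98)) = 224252 + (-56 - 1372) = 224252 - 1428 = 222824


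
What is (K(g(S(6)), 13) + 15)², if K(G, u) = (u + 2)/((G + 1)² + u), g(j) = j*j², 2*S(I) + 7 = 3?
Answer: 893025/3844 ≈ 232.32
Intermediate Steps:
S(I) = -2 (S(I) = -7/2 + (½)*3 = -7/2 + 3/2 = -2)
g(j) = j³
K(G, u) = (2 + u)/(u + (1 + G)²) (K(G, u) = (2 + u)/((1 + G)² + u) = (2 + u)/(u + (1 + G)²))
(K(g(S(6)), 13) + 15)² = ((2 + 13)/(13 + (1 + (-2)³)²) + 15)² = (15/(13 + (1 - 8)²) + 15)² = (15/(13 + (-7)²) + 15)² = (15/(13 + 49) + 15)² = (15/62 + 15)² = (945/62)² = 893025/3844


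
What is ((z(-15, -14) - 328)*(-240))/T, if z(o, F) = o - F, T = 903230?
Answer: 7896/90323 ≈ 0.087420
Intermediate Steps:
((z(-15, -14) - 328)*(-240))/T = (((-15 - 1*(-14)) - 328)*(-240))/903230 = (((-15 + 14) - 328)*(-240))*(1/903230) = ((-1 - 328)*(-240))*(1/903230) = -329*(-240)*(1/903230) = 78960*(1/903230) = 7896/90323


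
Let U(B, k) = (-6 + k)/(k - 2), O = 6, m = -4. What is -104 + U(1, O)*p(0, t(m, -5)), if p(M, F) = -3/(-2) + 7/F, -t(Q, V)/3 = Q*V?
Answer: -104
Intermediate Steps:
t(Q, V) = -3*Q*V
U(B, k) = (-6 + k)/(-2 + k)
p(M, F) = 3/2 + 7/F (p(M, F) = -3*(-1/2) + 7/F = 3/2 + 7/F)
-104 + U(1, O)*p(0, t(m, -5)) = -104 + ((-6 + 6)/(-2 + 6))*(3/2 + 7/((-3*(-4)*(-5)))) = -104 + (0/4)*(3/2 + 7/(-60)) = -104 + ((1/4)*0)*(3/2 + 7*(-1/60)) = -104 + 0*(3/2 - 7/60) = -104 + 0*(83/60) = -104 + 0 = -104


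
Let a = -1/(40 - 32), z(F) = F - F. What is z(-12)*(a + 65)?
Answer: 0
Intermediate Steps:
z(F) = 0
a = -⅛ (a = -1/8 = (⅛)*(-1) = -⅛ ≈ -0.12500)
z(-12)*(a + 65) = 0*(-⅛ + 65) = 0*(519/8) = 0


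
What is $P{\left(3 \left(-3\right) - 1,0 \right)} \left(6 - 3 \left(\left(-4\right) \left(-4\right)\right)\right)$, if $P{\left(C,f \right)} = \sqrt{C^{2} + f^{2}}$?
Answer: $-420$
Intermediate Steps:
$P{\left(3 \left(-3\right) - 1,0 \right)} \left(6 - 3 \left(\left(-4\right) \left(-4\right)\right)\right) = \sqrt{\left(3 \left(-3\right) - 1\right)^{2} + 0^{2}} \left(6 - 3 \left(\left(-4\right) \left(-4\right)\right)\right) = \sqrt{\left(-9 - 1\right)^{2} + 0} \left(6 - 48\right) = \sqrt{\left(-10\right)^{2} + 0} \left(6 - 48\right) = \sqrt{100 + 0} \left(-42\right) = \sqrt{100} \left(-42\right) = 10 \left(-42\right) = -420$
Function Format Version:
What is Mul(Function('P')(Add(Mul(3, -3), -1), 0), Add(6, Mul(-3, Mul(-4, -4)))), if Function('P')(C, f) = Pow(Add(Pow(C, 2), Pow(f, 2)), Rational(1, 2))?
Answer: -420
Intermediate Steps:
Mul(Function('P')(Add(Mul(3, -3), -1), 0), Add(6, Mul(-3, Mul(-4, -4)))) = Mul(Pow(Add(Pow(Add(Mul(3, -3), -1), 2), Pow(0, 2)), Rational(1, 2)), Add(6, Mul(-3, Mul(-4, -4)))) = Mul(Pow(Add(Pow(Add(-9, -1), 2), 0), Rational(1, 2)), Add(6, Mul(-3, 16))) = Mul(Pow(Add(Pow(-10, 2), 0), Rational(1, 2)), Add(6, -48)) = Mul(Pow(Add(100, 0), Rational(1, 2)), -42) = Mul(Pow(100, Rational(1, 2)), -42) = Mul(10, -42) = -420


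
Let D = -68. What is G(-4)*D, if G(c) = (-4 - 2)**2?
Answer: -2448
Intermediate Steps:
G(c) = 36 (G(c) = (-6)**2 = 36)
G(-4)*D = 36*(-68) = -2448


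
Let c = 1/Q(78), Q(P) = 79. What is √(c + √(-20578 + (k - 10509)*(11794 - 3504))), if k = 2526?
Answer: √(79 + 24964*I*√4137478)/79 ≈ 63.782 + 63.782*I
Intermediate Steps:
c = 1/79 ≈ 0.012658
√(c + √(-20578 + (k - 10509)*(11794 - 3504))) = √(1/79 + √(-20578 + (2526 - 10509)*(11794 - 3504))) = √(1/79 + √(-20578 - 7983*8290)) = √(1/79 + √(-20578 - 66179070)) = √(1/79 + √(-66199648)) = √(1/79 + 4*I*√4137478)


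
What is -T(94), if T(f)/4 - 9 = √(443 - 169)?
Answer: -36 - 4*√274 ≈ -102.21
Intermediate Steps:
T(f) = 36 + 4*√274 (T(f) = 36 + 4*√(443 - 169) = 36 + 4*√274)
-T(94) = -(36 + 4*√274) = -36 - 4*√274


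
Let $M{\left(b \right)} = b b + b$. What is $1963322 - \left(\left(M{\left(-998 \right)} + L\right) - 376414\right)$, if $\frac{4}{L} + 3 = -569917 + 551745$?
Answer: $\frac{24440467754}{18175} \approx 1.3447 \cdot 10^{6}$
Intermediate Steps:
$M{\left(b \right)} = b + b^{2}$ ($M{\left(b \right)} = b^{2} + b = b + b^{2}$)
$L = - \frac{4}{18175}$ ($L = \frac{4}{-3 + \left(-569917 + 551745\right)} = \frac{4}{-3 - 18172} = \frac{4}{-18175} = 4 \left(- \frac{1}{18175}\right) = - \frac{4}{18175} \approx -0.00022008$)
$1963322 - \left(\left(M{\left(-998 \right)} + L\right) - 376414\right) = 1963322 - \left(\left(- 998 \left(1 - 998\right) - \frac{4}{18175}\right) - 376414\right) = 1963322 - \left(\left(\left(-998\right) \left(-997\right) - \frac{4}{18175}\right) - 376414\right) = 1963322 - \left(\left(995006 - \frac{4}{18175}\right) - 376414\right) = 1963322 - \left(\frac{18084234046}{18175} - 376414\right) = 1963322 - \frac{11242909596}{18175} = \frac{24440467754}{18175}$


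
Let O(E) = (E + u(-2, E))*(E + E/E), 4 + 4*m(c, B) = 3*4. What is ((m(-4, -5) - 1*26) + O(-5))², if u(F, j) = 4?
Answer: 400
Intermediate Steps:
m(c, B) = 2 (m(c, B) = -1 + (3*4)/4 = -1 + (¼)*12 = -1 + 3 = 2)
O(E) = (1 + E)*(4 + E) (O(E) = (E + 4)*(E + E/E) = (4 + E)*(E + 1) = (4 + E)*(1 + E) = (1 + E)*(4 + E))
((m(-4, -5) - 1*26) + O(-5))² = ((2 - 1*26) + (4 + (-5)² + 5*(-5)))² = ((2 - 26) + (4 + 25 - 25))² = (-24 + 4)² = (-20)² = 400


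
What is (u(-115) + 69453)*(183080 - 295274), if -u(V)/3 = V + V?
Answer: -7869623742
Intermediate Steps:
u(V) = -6*V (u(V) = -3*(V + V) = -6*V)
(u(-115) + 69453)*(183080 - 295274) = (-6*(-115) + 69453)*(183080 - 295274) = (690 + 69453)*(-112194) = 70143*(-112194) = -7869623742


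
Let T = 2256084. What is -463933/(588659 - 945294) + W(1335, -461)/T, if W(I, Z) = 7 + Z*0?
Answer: 1046674314817/804598517340 ≈ 1.3009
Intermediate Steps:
W(I, Z) = 7 (W(I, Z) = 7 + 0 = 7)
-463933/(588659 - 945294) + W(1335, -461)/T = -463933/(588659 - 945294) + 7/2256084 = -463933/(-356635) + 7*(1/2256084) = -463933*(-1/356635) + 7/2256084 = 463933/356635 + 7/2256084 = 1046674314817/804598517340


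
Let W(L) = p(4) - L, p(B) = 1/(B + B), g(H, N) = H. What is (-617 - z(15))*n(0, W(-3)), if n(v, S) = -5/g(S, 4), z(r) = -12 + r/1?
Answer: 992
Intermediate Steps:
p(B) = 1/(2*B)
W(L) = 1/8 - L (W(L) = (1/2)/4 - L = (1/2)*(1/4) - L = 1/8 - L)
z(r) = -12 + r (z(r) = -12 + r*1 = -12 + r)
n(v, S) = -5/S
(-617 - z(15))*n(0, W(-3)) = (-617 - (-12 + 15))*(-5/(1/8 - 1*(-3))) = (-617 - 1*3)*(-5/(1/8 + 3)) = (-617 - 3)*(-5/25/8) = -(-3100)*8/25 = -620*(-8/5) = 992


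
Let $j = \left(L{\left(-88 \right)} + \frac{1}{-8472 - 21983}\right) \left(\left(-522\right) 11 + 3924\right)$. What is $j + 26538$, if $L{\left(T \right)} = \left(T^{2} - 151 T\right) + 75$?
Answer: $- \frac{1167827062722}{30455} \approx -3.8346 \cdot 10^{7}$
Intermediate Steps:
$L{\left(T \right)} = 75 + T^{2} - 151 T$
$j = - \frac{1168635277512}{30455}$ ($j = \left(\left(75 + \left(-88\right)^{2} - -13288\right) + \frac{1}{-8472 - 21983}\right) \left(\left(-522\right) 11 + 3924\right) = \left(\left(75 + 7744 + 13288\right) + \frac{1}{-30455}\right) \left(-5742 + 3924\right) = \left(21107 - \frac{1}{30455}\right) \left(-1818\right) = \frac{642813684}{30455} \left(-1818\right) = - \frac{1168635277512}{30455} \approx -3.8373 \cdot 10^{7}$)
$j + 26538 = - \frac{1168635277512}{30455} + 26538 = - \frac{1167827062722}{30455}$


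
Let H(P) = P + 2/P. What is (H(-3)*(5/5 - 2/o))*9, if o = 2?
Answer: 0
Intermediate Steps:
(H(-3)*(5/5 - 2/o))*9 = ((-3 + 2/(-3))*(5/5 - 2/2))*9 = ((-3 + 2*(-1/3))*(5*(1/5) - 2*1/2))*9 = ((-3 - 2/3)*(1 - 1))*9 = -11/3*0*9 = 0*9 = 0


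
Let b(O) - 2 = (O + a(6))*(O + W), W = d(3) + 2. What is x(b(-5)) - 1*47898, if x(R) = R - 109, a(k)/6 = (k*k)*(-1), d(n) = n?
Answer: -48005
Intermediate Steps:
a(k) = -6*k² (a(k) = 6*((k*k)*(-1)) = 6*(k²*(-1)) = 6*(-k²) = -6*k²)
W = 5 (W = 3 + 2 = 5)
b(O) = 2 + (-216 + O)*(5 + O) (b(O) = 2 + (O - 6*6²)*(O + 5) = 2 + (O - 6*36)*(5 + O) = 2 + (O - 216)*(5 + O) = 2 + (-216 + O)*(5 + O))
x(R) = -109 + R
x(b(-5)) - 1*47898 = (-109 + (-1078 + (-5)² - 211*(-5))) - 1*47898 = (-109 + (-1078 + 25 + 1055)) - 47898 = (-109 + 2) - 47898 = -107 - 47898 = -48005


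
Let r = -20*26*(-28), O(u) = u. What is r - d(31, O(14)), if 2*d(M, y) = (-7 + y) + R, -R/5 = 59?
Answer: 14704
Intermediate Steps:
R = -295 (R = -5*59 = -295)
r = 14560 (r = -520*(-28) = 14560)
d(M, y) = -151 + y/2 (d(M, y) = ((-7 + y) - 295)/2 = (-302 + y)/2 = -151 + y/2)
r - d(31, O(14)) = 14560 - (-151 + (½)*14) = 14560 - (-151 + 7) = 14560 - 1*(-144) = 14560 + 144 = 14704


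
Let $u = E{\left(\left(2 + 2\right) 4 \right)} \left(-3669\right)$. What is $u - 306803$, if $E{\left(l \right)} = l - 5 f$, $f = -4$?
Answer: $-438887$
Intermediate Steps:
$E{\left(l \right)} = 20 + l$ ($E{\left(l \right)} = l - -20 = l + 20 = 20 + l$)
$u = -132084$ ($u = \left(20 + \left(2 + 2\right) 4\right) \left(-3669\right) = \left(20 + 4 \cdot 4\right) \left(-3669\right) = \left(20 + 16\right) \left(-3669\right) = 36 \left(-3669\right) = -132084$)
$u - 306803 = -132084 - 306803 = -438887$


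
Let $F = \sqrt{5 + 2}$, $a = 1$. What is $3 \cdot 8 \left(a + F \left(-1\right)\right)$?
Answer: $24 - 24 \sqrt{7} \approx -39.498$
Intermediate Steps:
$F = \sqrt{7} \approx 2.6458$
$3 \cdot 8 \left(a + F \left(-1\right)\right) = 3 \cdot 8 \left(1 + \sqrt{7} \left(-1\right)\right) = 24 \left(1 - \sqrt{7}\right) = 24 - 24 \sqrt{7}$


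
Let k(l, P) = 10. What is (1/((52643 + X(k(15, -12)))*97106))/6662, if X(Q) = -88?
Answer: 1/33998889639460 ≈ 2.9413e-14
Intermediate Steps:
(1/((52643 + X(k(15, -12)))*97106))/6662 = (1/((52643 - 88)*97106))/6662 = ((1/97106)/52555)*(1/6662) = ((1/52555)*(1/97106))*(1/6662) = (1/5103405830)*(1/6662) = 1/33998889639460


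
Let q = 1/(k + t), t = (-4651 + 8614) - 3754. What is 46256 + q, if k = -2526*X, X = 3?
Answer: 340860463/7369 ≈ 46256.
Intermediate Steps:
t = 209 (t = 3963 - 3754 = 209)
k = -7578 (k = -2526*3 = -7578)
q = -1/7369 (q = 1/(-7578 + 209) = 1/(-7369) = -1/7369 ≈ -0.00013570)
46256 + q = 46256 - 1/7369 = 340860463/7369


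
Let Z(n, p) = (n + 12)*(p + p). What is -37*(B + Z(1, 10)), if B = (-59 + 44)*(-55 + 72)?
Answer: -185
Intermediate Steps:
Z(n, p) = 2*p*(12 + n) (Z(n, p) = (12 + n)*(2*p) = 2*p*(12 + n))
B = -255 (B = -15*17 = -255)
-37*(B + Z(1, 10)) = -37*(-255 + 2*10*(12 + 1)) = -37*(-255 + 2*10*13) = -37*(-255 + 260) = -37*5 = -185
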